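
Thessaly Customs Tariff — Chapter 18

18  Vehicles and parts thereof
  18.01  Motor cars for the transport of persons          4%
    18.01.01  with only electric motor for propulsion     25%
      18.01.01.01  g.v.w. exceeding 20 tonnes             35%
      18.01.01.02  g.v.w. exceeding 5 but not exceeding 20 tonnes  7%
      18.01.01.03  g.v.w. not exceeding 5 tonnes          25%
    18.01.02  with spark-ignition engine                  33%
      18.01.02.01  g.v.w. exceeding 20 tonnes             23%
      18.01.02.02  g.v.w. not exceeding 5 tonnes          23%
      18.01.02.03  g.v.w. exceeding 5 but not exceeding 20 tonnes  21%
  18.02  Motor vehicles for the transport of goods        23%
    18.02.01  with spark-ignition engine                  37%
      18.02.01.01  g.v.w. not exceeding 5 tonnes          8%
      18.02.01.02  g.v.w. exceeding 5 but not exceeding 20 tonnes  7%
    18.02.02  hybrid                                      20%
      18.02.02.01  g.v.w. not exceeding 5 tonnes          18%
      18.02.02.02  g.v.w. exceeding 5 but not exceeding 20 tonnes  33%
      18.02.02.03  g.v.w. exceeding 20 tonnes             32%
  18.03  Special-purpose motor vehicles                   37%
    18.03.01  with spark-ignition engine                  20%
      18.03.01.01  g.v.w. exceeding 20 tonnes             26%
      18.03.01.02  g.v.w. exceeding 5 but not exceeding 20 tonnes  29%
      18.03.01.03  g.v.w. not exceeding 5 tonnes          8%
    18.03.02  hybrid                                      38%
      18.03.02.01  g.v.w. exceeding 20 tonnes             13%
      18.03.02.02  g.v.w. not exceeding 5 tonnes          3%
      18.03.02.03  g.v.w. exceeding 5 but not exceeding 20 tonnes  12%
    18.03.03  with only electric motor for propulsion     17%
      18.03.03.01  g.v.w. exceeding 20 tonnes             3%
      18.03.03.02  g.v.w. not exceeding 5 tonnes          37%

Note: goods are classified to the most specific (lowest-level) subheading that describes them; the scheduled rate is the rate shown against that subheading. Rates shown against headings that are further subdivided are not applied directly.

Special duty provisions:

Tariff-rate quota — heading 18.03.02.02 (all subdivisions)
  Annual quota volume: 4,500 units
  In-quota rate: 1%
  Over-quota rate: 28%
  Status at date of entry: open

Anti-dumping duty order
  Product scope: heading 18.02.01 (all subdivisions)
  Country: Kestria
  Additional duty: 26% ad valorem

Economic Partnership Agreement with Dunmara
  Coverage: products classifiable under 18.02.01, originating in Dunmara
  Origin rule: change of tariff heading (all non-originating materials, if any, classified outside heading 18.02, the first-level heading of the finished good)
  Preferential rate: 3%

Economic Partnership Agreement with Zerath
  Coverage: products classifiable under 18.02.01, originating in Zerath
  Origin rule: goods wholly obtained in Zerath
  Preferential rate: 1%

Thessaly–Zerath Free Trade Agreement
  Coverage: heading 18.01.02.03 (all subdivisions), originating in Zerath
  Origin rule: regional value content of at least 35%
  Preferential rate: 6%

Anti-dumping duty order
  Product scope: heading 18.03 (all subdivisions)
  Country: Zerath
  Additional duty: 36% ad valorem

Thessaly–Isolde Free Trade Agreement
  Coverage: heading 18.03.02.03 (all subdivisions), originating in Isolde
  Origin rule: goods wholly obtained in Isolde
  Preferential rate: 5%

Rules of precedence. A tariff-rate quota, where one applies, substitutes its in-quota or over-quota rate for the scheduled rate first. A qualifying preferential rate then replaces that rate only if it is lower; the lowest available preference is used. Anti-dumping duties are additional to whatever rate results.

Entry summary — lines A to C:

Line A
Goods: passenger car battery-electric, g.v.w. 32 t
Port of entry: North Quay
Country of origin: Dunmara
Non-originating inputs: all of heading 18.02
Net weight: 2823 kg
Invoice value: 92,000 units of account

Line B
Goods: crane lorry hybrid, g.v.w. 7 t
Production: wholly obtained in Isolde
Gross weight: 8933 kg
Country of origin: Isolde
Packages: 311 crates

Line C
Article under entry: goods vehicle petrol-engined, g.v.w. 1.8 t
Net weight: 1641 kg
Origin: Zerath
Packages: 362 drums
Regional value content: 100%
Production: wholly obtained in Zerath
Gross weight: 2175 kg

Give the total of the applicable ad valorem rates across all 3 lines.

41%

Line A: passenger car → 18.01; battery-electric → 18.01.01; g.v.w. 32 t → 18.01.01.01. Scheduled 35%. Dunmara agreement on 18.02.01: 18.01.01.01 not covered. → 35%.
Line B: crane lorry → 18.03; hybrid → 18.03.02; g.v.w. 7 t → 18.03.02.03. Scheduled 12%. Isolde agreement on 18.03.02.03: wholly obtained → 5% available; preferential 5%. → 5%.
Line C: goods vehicle → 18.02; petrol-engined → 18.02.01; g.v.w. 1.8 t → 18.02.01.01. Scheduled 8%. Zerath agreement on 18.02.01: wholly obtained → 1% available; Zerath agreement on 18.01.02.03: 18.02.01.01 not covered; preferential 1%. → 1%.
Sum: 35% + 5% + 1% = 41%.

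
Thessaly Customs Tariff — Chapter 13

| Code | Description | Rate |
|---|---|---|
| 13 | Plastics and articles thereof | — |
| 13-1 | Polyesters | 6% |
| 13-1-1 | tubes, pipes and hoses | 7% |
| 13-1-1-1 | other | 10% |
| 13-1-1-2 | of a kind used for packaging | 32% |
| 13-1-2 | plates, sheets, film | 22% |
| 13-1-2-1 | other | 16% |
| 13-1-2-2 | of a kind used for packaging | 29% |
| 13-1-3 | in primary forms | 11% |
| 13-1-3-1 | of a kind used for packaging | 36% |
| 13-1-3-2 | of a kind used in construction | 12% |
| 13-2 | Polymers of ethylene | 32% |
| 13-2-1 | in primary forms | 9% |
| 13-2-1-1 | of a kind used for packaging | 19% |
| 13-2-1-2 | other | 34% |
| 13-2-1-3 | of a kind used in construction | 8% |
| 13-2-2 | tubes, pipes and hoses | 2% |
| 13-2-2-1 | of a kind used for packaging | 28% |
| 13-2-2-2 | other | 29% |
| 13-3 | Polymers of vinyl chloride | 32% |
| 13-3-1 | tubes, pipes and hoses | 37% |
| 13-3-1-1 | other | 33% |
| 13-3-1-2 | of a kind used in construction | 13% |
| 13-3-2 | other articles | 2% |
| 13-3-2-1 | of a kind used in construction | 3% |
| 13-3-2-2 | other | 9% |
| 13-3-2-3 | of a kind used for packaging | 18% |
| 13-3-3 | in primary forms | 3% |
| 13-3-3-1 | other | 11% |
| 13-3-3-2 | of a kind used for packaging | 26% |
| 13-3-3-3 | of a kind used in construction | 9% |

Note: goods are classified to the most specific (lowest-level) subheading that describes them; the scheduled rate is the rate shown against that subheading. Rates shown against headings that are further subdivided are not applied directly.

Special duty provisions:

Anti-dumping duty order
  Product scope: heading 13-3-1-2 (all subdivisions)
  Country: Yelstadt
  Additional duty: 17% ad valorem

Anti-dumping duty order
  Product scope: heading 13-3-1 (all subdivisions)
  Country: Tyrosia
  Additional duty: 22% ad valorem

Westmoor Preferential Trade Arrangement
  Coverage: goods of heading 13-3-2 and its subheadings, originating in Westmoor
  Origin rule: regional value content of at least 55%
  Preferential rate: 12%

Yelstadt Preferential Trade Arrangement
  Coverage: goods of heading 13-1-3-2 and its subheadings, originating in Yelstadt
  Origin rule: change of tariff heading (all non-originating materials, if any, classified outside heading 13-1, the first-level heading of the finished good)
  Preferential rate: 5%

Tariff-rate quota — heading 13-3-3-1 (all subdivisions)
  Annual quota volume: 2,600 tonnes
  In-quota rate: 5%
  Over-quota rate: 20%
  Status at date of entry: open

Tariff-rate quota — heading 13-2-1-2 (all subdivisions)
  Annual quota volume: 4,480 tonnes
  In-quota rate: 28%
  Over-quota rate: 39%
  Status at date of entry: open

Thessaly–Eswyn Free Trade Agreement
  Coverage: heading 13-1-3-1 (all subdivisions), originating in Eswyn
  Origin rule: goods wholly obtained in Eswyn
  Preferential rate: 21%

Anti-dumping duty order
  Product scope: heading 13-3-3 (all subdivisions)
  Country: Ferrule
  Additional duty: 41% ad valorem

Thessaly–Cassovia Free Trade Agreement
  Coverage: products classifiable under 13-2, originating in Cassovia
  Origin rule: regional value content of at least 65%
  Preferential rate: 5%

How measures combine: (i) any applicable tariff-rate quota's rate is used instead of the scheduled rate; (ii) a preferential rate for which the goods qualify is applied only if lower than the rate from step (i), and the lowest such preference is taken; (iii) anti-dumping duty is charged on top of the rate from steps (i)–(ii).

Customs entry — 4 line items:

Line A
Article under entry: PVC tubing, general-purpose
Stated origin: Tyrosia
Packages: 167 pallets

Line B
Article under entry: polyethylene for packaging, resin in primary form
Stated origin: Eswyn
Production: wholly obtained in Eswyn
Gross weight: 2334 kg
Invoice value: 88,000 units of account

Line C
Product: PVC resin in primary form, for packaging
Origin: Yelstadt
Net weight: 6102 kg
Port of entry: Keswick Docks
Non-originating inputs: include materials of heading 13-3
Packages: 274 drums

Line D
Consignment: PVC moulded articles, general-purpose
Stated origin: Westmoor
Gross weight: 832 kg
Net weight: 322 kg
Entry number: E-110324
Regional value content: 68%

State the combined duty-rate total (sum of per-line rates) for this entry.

Line A: PVC → 13-3; tubing → 13-3-1; general-purpose → 13-3-1-1. Scheduled 33%. anti-dumping (Tyrosia, 13-3-1): +22%; total 33% + 22% = 55%. → 55%.
Line B: polyethylene → 13-2; resin in primary form → 13-2-1; for packaging → 13-2-1-1. Scheduled 19%. Eswyn agreement on 13-1-3-1: 13-2-1-1 not covered. → 19%.
Line C: PVC → 13-3; resin in primary form → 13-3-3; for packaging → 13-3-3-2. Scheduled 26%. Yelstadt agreement on 13-1-3-2: 13-3-3-2 not covered. → 26%.
Line D: PVC → 13-3; moulded articles → 13-3-2; general-purpose → 13-3-2-2. Scheduled 9%. Westmoor agreement on 13-3-2: RVC ≥ 55% → 12% available; preference 12% not lower than 9% → no reduction. → 9%.
Sum: 55% + 19% + 26% + 9% = 109%.

109%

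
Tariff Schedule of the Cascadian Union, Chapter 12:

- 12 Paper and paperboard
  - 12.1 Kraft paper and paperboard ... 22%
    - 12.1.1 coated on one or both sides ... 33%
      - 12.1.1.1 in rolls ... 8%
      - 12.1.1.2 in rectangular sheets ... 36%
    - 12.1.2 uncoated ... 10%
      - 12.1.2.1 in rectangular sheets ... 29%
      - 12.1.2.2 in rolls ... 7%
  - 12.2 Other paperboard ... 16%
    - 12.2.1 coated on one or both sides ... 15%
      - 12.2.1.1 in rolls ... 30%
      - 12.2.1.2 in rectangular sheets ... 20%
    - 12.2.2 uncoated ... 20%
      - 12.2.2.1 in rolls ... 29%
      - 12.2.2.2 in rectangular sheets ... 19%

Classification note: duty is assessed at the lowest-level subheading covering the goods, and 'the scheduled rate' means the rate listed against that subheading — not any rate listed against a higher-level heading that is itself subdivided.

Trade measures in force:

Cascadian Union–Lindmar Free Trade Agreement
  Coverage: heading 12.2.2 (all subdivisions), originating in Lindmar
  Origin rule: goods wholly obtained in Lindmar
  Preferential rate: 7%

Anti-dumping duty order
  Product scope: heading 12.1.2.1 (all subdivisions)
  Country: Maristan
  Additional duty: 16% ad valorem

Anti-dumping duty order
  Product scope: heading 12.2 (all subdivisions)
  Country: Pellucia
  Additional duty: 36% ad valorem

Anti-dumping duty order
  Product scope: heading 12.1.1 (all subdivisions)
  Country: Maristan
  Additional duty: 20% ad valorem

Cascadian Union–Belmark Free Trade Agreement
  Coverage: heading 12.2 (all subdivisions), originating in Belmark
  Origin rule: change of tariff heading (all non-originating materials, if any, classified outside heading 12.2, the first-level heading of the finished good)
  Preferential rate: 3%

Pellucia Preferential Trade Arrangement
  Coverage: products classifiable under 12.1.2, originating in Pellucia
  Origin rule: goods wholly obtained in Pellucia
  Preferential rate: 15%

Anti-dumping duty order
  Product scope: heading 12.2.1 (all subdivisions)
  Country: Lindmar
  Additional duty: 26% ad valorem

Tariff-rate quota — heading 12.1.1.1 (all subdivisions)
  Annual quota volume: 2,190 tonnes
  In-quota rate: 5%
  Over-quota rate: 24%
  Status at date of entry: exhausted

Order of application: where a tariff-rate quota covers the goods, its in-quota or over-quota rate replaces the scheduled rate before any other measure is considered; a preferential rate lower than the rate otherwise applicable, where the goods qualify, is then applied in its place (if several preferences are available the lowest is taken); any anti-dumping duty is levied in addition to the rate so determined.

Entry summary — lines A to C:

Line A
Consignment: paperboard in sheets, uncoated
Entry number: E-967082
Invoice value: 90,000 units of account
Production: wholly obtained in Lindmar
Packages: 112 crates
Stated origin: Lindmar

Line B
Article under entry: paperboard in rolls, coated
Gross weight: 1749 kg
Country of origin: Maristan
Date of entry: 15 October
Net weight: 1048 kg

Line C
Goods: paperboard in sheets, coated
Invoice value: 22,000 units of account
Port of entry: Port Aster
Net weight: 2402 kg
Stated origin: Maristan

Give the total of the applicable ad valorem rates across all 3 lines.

Line A: paperboard → 12.2; uncoated → 12.2.2; in sheets → 12.2.2.2. Scheduled 19%. Lindmar agreement on 12.2.2: wholly obtained → 7% available; preferential 7%. → 7%.
Line B: paperboard → 12.2; coated → 12.2.1; in rolls → 12.2.1.1. Scheduled 30%. No special measure applies. → 30%.
Line C: paperboard → 12.2; coated → 12.2.1; in sheets → 12.2.1.2. Scheduled 20%. No special measure applies. → 20%.
Sum: 7% + 30% + 20% = 57%.

57%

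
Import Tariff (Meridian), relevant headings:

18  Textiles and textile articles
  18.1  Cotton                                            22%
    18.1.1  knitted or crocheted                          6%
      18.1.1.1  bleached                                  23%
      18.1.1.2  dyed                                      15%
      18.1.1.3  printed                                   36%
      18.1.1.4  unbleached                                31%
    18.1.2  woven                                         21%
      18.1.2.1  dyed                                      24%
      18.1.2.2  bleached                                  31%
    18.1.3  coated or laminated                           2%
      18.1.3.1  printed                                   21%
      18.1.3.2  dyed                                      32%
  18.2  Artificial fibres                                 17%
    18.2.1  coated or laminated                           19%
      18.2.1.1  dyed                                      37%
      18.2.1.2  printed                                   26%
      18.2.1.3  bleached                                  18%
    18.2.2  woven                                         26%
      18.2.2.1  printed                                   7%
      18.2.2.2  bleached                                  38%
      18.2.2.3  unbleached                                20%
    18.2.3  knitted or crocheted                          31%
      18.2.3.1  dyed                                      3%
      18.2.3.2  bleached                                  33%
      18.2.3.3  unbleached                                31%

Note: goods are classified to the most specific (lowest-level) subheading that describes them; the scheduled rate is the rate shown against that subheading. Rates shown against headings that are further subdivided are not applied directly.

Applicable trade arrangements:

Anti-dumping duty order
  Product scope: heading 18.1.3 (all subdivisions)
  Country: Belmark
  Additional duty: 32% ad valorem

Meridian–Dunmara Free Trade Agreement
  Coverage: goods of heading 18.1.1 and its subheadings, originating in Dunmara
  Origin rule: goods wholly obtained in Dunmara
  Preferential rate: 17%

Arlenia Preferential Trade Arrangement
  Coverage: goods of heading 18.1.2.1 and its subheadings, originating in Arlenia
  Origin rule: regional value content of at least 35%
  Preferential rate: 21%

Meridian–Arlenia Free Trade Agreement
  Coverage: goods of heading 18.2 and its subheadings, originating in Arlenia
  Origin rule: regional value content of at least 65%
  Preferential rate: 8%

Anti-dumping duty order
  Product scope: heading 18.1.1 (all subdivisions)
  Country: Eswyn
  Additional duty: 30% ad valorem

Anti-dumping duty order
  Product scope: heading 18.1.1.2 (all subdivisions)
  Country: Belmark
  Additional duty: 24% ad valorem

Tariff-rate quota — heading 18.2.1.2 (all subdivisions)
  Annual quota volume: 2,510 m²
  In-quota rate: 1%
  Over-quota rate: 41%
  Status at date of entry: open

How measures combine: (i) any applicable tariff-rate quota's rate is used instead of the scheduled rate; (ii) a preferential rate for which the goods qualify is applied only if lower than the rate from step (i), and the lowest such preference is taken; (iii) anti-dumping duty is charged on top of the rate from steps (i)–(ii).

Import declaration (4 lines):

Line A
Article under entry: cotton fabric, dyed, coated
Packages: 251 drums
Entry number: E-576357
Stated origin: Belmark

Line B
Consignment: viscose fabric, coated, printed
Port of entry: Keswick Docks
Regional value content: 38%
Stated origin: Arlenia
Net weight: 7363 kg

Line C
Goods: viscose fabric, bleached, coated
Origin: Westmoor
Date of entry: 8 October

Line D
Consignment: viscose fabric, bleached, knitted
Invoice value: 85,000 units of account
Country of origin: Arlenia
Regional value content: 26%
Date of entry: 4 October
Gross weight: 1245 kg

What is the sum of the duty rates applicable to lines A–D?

116%

Line A: cotton → 18.1; coated → 18.1.3; dyed → 18.1.3.2. Scheduled 32%. anti-dumping (Belmark, 18.1.3): +32%; total 32% + 32% = 64%. → 64%.
Line B: viscose → 18.2; coated → 18.2.1; printed → 18.2.1.2. Scheduled 26%. quota on 18.2.1.2 open → in-quota 1%; Arlenia agreement on 18.1.2.1: 18.2.1.2 not covered; Arlenia agreement on 18.2: RVC < 65%. → 1%.
Line C: viscose → 18.2; coated → 18.2.1; bleached → 18.2.1.3. Scheduled 18%. No special measure applies. → 18%.
Line D: viscose → 18.2; knitted → 18.2.3; bleached → 18.2.3.2. Scheduled 33%. Arlenia agreement on 18.1.2.1: 18.2.3.2 not covered; Arlenia agreement on 18.2: RVC < 65%. → 33%.
Sum: 64% + 1% + 18% + 33% = 116%.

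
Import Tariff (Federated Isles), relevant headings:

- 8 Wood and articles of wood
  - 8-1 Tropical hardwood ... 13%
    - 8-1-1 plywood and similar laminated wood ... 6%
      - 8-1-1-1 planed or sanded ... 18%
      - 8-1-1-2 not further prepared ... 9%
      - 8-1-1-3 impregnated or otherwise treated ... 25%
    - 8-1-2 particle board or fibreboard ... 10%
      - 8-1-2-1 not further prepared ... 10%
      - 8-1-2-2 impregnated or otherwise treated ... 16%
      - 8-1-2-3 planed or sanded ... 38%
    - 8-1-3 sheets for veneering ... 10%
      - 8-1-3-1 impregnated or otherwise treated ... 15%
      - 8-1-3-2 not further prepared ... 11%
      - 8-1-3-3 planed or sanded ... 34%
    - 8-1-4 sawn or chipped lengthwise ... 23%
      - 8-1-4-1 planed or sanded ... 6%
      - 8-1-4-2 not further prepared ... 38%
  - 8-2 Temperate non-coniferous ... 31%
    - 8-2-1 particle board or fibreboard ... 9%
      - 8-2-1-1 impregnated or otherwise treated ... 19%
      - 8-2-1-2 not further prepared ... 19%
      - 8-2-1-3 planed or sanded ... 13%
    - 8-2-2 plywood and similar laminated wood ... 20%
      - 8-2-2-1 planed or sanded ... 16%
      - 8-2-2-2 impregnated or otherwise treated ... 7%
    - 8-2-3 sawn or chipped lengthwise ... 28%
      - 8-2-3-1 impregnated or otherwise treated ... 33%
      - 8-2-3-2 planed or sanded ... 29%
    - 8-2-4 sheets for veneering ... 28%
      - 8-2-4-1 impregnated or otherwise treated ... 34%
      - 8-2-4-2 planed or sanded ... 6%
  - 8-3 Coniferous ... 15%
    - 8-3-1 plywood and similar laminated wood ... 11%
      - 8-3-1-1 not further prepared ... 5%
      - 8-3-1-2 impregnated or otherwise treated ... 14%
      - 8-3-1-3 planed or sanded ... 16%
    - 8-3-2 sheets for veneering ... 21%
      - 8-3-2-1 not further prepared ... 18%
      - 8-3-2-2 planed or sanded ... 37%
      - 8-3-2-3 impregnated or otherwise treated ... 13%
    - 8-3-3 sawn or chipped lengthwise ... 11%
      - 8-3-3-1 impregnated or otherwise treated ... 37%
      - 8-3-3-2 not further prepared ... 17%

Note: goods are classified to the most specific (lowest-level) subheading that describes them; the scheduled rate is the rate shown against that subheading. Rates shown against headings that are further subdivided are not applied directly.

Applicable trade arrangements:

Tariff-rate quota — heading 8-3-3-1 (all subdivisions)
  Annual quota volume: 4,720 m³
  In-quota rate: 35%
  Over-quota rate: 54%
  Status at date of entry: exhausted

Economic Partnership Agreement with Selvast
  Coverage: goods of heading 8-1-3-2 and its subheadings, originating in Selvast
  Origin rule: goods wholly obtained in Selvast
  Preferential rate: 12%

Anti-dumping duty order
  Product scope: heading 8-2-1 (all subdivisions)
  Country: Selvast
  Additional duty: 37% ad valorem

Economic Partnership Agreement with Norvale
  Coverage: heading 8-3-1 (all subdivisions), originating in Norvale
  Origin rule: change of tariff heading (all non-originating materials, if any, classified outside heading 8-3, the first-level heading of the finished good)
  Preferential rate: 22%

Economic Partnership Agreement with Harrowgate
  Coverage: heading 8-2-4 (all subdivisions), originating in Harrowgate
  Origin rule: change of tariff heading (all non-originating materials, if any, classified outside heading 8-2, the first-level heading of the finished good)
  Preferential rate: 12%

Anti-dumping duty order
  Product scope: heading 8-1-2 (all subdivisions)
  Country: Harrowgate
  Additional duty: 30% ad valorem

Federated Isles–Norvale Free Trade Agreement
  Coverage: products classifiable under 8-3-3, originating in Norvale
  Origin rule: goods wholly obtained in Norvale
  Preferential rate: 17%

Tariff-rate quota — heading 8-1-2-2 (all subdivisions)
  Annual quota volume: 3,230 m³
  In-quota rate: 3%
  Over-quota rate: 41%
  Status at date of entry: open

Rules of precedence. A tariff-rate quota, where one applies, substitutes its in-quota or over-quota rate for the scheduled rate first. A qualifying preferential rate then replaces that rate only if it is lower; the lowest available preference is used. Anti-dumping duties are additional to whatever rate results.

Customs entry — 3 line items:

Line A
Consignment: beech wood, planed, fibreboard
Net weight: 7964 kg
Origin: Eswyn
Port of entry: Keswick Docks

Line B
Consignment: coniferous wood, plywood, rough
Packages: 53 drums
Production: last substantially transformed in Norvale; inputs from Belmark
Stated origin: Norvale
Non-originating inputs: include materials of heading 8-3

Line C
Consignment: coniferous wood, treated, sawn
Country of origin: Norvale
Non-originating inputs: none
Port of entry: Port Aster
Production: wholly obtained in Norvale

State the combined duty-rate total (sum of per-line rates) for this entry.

Line A: beech → 8-2; fibreboard → 8-2-1; planed → 8-2-1-3. Scheduled 13%. No special measure applies. → 13%.
Line B: coniferous → 8-3; plywood → 8-3-1; rough → 8-3-1-1. Scheduled 5%. Norvale agreement on 8-3-1: CTH not met; Norvale agreement on 8-3-3: 8-3-1-1 not covered. → 5%.
Line C: coniferous → 8-3; sawn → 8-3-3; treated → 8-3-3-1. Scheduled 37%. quota on 8-3-3-1 exhausted → over-quota 54%; Norvale agreement on 8-3-1: 8-3-3-1 not covered; Norvale agreement on 8-3-3: wholly obtained → 17% available; preferential 17%. → 17%.
Sum: 13% + 5% + 17% = 35%.

35%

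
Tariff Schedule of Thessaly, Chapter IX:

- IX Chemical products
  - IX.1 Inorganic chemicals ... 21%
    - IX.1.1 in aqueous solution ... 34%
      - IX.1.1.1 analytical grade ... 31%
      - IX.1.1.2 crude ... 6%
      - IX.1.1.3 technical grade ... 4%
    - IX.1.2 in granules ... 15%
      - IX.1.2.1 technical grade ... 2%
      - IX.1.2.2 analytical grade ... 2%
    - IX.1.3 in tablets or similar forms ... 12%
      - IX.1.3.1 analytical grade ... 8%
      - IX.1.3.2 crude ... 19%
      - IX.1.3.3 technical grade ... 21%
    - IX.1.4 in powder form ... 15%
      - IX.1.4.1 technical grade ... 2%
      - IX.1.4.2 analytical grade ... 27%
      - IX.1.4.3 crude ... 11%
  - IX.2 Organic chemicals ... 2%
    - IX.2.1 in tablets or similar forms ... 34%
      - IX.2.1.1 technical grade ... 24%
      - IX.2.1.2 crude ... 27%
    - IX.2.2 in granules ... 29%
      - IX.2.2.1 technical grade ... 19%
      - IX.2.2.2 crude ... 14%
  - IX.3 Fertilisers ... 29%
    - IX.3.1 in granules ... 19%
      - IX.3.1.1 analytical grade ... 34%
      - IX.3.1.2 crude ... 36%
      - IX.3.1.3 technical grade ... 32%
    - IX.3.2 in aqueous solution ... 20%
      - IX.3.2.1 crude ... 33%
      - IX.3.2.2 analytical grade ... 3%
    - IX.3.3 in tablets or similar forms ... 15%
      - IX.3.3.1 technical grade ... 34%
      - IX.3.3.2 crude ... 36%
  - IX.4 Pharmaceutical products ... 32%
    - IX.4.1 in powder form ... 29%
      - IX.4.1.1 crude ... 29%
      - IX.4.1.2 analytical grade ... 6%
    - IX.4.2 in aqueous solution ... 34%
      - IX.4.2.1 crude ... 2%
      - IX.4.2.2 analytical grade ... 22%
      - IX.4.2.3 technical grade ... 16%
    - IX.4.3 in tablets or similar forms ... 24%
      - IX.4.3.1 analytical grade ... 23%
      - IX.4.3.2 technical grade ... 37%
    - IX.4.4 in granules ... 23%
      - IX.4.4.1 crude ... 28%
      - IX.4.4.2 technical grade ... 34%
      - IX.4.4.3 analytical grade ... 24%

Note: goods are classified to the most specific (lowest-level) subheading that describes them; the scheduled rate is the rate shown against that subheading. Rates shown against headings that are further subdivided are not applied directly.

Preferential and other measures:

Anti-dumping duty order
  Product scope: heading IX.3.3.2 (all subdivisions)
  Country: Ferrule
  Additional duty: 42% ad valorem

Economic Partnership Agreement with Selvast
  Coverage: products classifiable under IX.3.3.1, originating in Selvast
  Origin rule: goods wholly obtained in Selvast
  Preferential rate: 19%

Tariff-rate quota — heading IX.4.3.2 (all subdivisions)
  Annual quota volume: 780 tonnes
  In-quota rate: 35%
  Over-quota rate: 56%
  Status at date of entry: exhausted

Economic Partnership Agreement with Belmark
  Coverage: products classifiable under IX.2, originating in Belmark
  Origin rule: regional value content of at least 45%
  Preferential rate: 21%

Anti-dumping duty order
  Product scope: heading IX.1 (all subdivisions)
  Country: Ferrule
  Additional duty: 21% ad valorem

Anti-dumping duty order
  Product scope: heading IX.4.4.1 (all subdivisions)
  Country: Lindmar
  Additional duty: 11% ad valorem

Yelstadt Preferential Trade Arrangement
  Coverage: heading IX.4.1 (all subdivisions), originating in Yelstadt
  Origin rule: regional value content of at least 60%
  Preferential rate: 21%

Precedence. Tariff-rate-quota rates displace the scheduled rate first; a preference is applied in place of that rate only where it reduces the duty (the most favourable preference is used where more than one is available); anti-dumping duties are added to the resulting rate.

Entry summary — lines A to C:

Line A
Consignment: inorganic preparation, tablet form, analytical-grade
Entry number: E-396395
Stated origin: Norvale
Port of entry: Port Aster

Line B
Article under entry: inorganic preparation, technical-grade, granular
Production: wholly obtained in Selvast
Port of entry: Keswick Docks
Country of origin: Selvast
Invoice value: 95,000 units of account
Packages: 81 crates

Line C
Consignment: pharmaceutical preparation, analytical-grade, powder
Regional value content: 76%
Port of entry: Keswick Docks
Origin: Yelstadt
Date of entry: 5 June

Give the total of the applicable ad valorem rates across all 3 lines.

Line A: inorganic → IX.1; tablet form → IX.1.3; analytical-grade → IX.1.3.1. Scheduled 8%. No special measure applies. → 8%.
Line B: inorganic → IX.1; granular → IX.1.2; technical-grade → IX.1.2.1. Scheduled 2%. Selvast agreement on IX.3.3.1: IX.1.2.1 not covered. → 2%.
Line C: pharmaceutical → IX.4; powder → IX.4.1; analytical-grade → IX.4.1.2. Scheduled 6%. Yelstadt agreement on IX.4.1: RVC ≥ 60% → 21% available; preference 21% not lower than 6% → no reduction. → 6%.
Sum: 8% + 2% + 6% = 16%.

16%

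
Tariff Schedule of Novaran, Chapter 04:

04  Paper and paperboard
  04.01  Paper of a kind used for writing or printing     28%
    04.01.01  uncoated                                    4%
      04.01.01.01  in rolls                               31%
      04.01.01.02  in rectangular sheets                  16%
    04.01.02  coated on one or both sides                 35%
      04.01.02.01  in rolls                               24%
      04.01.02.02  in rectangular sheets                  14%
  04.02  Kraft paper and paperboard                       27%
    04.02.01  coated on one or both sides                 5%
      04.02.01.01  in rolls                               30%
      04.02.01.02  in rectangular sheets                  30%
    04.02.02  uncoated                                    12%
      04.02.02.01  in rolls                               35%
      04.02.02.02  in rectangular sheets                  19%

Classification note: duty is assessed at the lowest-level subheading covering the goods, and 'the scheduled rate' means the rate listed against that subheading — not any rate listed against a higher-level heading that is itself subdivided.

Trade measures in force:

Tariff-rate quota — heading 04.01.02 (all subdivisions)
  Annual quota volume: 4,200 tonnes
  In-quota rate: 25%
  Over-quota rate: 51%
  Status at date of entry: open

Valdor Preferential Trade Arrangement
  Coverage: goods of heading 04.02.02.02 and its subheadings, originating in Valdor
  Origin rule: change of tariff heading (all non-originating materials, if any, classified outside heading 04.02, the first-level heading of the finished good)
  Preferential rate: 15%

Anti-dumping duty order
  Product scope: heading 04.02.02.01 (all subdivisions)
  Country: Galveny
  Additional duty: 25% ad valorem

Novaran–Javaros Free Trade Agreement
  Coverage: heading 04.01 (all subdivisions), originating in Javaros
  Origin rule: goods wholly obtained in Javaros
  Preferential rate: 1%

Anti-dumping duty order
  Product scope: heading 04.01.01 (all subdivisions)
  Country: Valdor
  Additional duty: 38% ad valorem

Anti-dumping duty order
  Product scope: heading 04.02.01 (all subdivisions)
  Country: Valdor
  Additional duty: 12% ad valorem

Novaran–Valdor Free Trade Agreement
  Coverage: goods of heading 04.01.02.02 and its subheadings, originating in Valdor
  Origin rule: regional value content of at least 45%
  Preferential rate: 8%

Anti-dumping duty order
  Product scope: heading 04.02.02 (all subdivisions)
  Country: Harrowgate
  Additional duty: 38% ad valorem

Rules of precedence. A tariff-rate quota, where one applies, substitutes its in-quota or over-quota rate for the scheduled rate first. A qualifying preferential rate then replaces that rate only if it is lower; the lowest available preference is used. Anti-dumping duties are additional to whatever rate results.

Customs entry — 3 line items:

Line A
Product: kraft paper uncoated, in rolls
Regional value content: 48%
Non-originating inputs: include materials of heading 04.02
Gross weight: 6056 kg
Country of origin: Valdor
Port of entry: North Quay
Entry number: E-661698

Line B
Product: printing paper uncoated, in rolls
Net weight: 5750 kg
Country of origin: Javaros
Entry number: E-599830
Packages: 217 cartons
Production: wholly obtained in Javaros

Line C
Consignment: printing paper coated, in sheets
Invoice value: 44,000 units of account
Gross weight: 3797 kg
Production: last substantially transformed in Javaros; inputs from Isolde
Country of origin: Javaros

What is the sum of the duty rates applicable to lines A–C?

Line A: kraft paper → 04.02; uncoated → 04.02.02; in rolls → 04.02.02.01. Scheduled 35%. Valdor agreement on 04.02.02.02: 04.02.02.01 not covered; Valdor agreement on 04.01.02.02: 04.02.02.01 not covered. → 35%.
Line B: printing paper → 04.01; uncoated → 04.01.01; in rolls → 04.01.01.01. Scheduled 31%. Javaros agreement on 04.01: wholly obtained → 1% available; preferential 1%. → 1%.
Line C: printing paper → 04.01; coated → 04.01.02; in sheets → 04.01.02.02. Scheduled 14%. quota on 04.01.02 open → in-quota 25%; Javaros agreement on 04.01: not wholly obtained. → 25%.
Sum: 35% + 1% + 25% = 61%.

61%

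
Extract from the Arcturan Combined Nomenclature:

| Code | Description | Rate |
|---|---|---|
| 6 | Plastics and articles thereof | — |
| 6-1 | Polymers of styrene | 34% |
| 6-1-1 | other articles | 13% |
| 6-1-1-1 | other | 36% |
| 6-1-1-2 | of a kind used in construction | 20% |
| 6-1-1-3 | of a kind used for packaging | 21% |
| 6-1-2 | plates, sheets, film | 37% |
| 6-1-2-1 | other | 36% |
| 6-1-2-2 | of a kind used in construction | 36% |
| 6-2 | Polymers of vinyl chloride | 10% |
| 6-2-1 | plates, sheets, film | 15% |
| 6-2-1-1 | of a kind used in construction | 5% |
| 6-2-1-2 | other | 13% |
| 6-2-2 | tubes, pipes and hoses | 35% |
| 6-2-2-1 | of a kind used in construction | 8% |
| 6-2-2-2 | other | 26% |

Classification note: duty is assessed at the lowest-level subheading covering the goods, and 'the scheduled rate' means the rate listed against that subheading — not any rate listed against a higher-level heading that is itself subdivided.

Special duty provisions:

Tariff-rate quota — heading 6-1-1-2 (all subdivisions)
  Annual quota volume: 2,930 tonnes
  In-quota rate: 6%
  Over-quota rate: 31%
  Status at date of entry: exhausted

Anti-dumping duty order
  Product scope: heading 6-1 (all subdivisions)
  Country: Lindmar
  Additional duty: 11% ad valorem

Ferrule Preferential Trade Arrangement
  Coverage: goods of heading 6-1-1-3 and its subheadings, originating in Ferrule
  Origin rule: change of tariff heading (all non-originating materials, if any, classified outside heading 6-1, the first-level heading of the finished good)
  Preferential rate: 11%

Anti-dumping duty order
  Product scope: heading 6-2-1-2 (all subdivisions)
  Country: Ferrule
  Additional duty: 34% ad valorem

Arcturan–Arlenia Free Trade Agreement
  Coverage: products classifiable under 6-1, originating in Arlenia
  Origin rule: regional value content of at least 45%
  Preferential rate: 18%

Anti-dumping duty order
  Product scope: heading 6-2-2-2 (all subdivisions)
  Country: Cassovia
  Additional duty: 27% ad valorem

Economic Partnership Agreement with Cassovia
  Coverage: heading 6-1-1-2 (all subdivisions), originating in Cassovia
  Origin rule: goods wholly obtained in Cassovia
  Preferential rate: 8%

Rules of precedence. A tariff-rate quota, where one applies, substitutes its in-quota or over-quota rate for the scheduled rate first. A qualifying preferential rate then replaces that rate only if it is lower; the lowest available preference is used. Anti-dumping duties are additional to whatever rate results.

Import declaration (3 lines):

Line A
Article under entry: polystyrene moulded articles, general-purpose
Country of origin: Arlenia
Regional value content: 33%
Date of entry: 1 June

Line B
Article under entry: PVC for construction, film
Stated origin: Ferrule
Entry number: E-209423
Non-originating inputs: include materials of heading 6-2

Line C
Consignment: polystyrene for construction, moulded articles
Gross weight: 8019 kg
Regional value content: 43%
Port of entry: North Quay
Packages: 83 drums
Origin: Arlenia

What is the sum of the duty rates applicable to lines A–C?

72%

Line A: polystyrene → 6-1; moulded articles → 6-1-1; general-purpose → 6-1-1-1. Scheduled 36%. Arlenia agreement on 6-1: RVC < 45%. → 36%.
Line B: PVC → 6-2; film → 6-2-1; for construction → 6-2-1-1. Scheduled 5%. Ferrule agreement on 6-1-1-3: 6-2-1-1 not covered. → 5%.
Line C: polystyrene → 6-1; moulded articles → 6-1-1; for construction → 6-1-1-2. Scheduled 20%. quota on 6-1-1-2 exhausted → over-quota 31%; Arlenia agreement on 6-1: RVC < 45%. → 31%.
Sum: 36% + 5% + 31% = 72%.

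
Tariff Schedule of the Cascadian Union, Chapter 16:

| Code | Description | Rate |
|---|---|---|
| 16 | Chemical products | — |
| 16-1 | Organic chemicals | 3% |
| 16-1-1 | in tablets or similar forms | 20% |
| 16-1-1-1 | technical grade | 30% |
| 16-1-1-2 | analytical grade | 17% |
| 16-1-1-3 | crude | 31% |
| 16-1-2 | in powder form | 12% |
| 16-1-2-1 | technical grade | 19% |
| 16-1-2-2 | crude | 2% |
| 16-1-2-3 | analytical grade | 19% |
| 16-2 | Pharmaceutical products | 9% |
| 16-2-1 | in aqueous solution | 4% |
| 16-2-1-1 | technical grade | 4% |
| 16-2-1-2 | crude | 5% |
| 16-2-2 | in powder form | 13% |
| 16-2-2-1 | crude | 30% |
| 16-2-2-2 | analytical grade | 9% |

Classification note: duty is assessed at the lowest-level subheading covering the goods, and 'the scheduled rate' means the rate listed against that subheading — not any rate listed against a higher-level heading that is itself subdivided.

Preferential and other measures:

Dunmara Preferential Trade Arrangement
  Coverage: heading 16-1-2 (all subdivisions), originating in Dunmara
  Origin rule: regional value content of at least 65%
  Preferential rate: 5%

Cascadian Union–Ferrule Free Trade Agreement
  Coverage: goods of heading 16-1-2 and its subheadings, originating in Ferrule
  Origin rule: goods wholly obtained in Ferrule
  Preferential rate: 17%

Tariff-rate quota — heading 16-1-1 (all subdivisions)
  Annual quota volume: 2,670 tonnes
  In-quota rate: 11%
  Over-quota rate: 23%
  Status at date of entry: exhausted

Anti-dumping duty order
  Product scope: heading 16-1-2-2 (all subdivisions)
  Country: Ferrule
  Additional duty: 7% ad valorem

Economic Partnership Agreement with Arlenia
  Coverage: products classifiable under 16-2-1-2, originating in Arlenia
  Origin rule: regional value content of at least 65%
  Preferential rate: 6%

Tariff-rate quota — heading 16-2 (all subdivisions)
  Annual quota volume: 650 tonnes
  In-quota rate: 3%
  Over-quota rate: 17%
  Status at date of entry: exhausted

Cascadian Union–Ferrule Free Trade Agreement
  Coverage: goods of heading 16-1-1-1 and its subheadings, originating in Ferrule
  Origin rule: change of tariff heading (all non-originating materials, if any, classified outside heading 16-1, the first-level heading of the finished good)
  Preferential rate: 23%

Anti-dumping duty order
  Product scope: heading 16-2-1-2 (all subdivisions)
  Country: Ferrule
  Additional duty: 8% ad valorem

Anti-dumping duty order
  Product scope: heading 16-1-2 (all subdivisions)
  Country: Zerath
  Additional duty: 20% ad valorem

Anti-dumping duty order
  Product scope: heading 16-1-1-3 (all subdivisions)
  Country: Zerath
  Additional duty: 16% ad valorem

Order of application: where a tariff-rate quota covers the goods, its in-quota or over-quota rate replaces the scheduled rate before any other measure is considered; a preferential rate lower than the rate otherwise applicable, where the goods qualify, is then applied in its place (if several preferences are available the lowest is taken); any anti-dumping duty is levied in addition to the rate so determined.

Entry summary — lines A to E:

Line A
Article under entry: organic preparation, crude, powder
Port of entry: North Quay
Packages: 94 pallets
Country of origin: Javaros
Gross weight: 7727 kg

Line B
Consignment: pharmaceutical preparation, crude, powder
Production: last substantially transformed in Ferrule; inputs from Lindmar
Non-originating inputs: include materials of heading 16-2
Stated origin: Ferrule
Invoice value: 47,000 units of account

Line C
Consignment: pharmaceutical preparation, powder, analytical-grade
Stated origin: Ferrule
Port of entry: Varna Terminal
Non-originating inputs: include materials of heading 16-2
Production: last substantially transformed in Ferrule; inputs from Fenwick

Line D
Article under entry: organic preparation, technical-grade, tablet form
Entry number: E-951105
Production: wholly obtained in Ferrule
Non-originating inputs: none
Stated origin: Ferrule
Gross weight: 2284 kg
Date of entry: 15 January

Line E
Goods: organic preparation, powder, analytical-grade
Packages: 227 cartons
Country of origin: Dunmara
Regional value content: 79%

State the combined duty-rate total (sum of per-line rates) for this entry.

Line A: organic → 16-1; powder → 16-1-2; crude → 16-1-2-2. Scheduled 2%. No special measure applies. → 2%.
Line B: pharmaceutical → 16-2; powder → 16-2-2; crude → 16-2-2-1. Scheduled 30%. quota on 16-2 exhausted → over-quota 17%; Ferrule agreement on 16-1-2: 16-2-2-1 not covered; Ferrule agreement on 16-1-1-1: 16-2-2-1 not covered. → 17%.
Line C: pharmaceutical → 16-2; powder → 16-2-2; analytical-grade → 16-2-2-2. Scheduled 9%. quota on 16-2 exhausted → over-quota 17%; Ferrule agreement on 16-1-2: 16-2-2-2 not covered; Ferrule agreement on 16-1-1-1: 16-2-2-2 not covered. → 17%.
Line D: organic → 16-1; tablet form → 16-1-1; technical-grade → 16-1-1-1. Scheduled 30%. quota on 16-1-1 exhausted → over-quota 23%; Ferrule agreement on 16-1-2: 16-1-1-1 not covered; Ferrule agreement on 16-1-1-1: CTH met → 23% available; preference 23% not lower than 23% → no reduction. → 23%.
Line E: organic → 16-1; powder → 16-1-2; analytical-grade → 16-1-2-3. Scheduled 19%. Dunmara agreement on 16-1-2: RVC ≥ 65% → 5% available; preferential 5%. → 5%.
Sum: 2% + 17% + 17% + 23% + 5% = 64%.

64%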